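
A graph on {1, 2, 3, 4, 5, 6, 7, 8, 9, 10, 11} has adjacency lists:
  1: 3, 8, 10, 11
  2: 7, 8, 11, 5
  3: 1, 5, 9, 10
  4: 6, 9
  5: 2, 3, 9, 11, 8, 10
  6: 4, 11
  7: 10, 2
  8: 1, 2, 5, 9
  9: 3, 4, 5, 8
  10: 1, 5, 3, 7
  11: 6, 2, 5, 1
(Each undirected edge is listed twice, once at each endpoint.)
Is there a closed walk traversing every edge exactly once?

Yes

Degrees: 1:4, 2:4, 3:4, 4:2, 5:6, 6:2, 7:2, 8:4, 9:4, 10:4, 11:4
All degrees are even and the non-isolated vertices are connected — an Eulerian circuit exists.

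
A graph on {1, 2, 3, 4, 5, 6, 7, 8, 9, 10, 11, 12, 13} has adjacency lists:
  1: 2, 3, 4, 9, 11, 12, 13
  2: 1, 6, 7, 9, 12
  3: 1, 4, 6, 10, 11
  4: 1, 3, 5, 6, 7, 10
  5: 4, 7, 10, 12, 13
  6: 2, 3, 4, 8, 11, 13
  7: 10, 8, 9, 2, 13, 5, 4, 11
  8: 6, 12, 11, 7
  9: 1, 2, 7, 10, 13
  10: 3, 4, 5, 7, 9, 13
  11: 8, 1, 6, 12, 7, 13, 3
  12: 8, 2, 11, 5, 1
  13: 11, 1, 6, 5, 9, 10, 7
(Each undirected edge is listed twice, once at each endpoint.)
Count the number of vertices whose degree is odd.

8

Degrees: 1:7, 2:5, 3:5, 4:6, 5:5, 6:6, 7:8, 8:4, 9:5, 10:6, 11:7, 12:5, 13:7
Odd-degree vertices: 1, 2, 3, 5, 9, 11, 12, 13.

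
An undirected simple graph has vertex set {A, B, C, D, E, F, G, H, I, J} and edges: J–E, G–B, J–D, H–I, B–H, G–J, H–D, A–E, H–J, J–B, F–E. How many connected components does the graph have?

2

Component: {C}
Component: {A, B, D, E, F, G, H, I, J}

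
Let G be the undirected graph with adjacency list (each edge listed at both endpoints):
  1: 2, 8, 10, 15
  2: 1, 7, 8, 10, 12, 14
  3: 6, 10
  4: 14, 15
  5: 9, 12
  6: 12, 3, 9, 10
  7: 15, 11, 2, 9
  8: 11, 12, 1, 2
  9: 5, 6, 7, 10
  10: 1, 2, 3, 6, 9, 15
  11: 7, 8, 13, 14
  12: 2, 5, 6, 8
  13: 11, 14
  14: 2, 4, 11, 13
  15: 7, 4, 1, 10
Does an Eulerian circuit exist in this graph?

Degrees: 1:4, 2:6, 3:2, 4:2, 5:2, 6:4, 7:4, 8:4, 9:4, 10:6, 11:4, 12:4, 13:2, 14:4, 15:4
Every vertex has even degree and the edges form a single connected piece, so an Eulerian circuit exists.

Yes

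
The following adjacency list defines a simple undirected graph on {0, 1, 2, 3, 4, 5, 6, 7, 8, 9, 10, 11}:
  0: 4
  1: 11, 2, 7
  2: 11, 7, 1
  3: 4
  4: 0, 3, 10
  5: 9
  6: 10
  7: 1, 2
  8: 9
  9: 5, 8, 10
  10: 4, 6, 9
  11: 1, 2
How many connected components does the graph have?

Component: {1, 2, 7, 11}
Component: {0, 3, 4, 5, 6, 8, 9, 10}

2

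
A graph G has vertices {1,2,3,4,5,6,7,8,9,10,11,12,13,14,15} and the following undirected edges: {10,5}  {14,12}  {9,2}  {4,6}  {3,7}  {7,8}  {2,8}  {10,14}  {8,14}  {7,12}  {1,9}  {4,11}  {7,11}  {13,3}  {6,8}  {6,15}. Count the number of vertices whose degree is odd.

Degrees: 1:1, 2:2, 3:2, 4:2, 5:1, 6:3, 7:4, 8:4, 9:2, 10:2, 11:2, 12:2, 13:1, 14:3, 15:1
Odd-degree vertices: 1, 5, 6, 13, 14, 15.

6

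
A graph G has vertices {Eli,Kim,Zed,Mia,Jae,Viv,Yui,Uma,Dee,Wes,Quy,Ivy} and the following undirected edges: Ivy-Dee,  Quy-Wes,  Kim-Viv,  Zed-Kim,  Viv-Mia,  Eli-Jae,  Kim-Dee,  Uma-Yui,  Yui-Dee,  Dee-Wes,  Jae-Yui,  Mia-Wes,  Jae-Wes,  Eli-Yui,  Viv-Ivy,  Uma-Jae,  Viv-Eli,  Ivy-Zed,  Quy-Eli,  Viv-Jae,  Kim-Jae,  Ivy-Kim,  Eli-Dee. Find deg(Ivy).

Neighbors of Ivy: Kim, Zed, Viv, Dee.

4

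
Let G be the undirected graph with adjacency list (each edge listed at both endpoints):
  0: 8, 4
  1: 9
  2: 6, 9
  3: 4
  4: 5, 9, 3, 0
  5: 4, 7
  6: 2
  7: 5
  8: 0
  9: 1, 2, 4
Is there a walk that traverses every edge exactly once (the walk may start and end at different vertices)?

Degrees: 0:2, 1:1, 2:2, 3:1, 4:4, 5:2, 6:1, 7:1, 8:1, 9:3
Odd-degree vertices: 1, 3, 6, 7, 8, 9 (6 total).
An Eulerian trail requires 0 or 2 odd-degree vertices; here there are 6.

No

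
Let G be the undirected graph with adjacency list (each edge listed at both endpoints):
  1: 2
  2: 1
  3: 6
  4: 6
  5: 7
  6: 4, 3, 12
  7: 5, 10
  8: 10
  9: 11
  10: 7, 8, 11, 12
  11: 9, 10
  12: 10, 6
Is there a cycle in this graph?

The graph has 12 vertices, 10 edges, and 2 connected components.
A forest on 12 vertices with 2 components has exactly 10 edges, which matches — so no cycle.

No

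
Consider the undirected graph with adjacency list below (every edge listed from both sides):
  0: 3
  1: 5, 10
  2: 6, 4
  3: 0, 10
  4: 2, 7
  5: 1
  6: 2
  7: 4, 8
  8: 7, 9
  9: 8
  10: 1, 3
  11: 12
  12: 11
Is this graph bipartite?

Partition the vertices as {1, 3, 4, 6, 8, 12} vs {0, 2, 5, 7, 9, 10, 11}. Each listed edge has one endpoint in each part, so the graph is bipartite.

Yes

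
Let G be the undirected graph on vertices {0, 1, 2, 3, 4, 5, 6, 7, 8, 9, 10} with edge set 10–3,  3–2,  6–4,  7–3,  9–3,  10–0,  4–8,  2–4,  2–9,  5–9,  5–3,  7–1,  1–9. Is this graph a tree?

|V| = 11, |E| = 13.
A tree on 11 vertices has exactly 10 edges; this graph has 13, so it contains a cycle and is not a tree.

No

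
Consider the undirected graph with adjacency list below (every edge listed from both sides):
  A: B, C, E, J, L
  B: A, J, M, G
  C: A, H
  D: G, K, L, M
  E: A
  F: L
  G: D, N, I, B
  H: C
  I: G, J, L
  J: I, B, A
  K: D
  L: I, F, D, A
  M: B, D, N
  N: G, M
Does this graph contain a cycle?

Yes

The graph has 14 vertices, 19 edges, and 1 connected component.
Since 19 > 14 - 1, a cycle must exist; for instance L-D-M-N-G-I-L.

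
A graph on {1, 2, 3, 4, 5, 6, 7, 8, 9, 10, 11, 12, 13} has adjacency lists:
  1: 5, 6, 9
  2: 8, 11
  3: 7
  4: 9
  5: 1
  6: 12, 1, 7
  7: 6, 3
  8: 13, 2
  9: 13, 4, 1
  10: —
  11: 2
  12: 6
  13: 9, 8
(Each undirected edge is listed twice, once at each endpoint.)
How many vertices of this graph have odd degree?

Degrees: 1:3, 2:2, 3:1, 4:1, 5:1, 6:3, 7:2, 8:2, 9:3, 10:0, 11:1, 12:1, 13:2
Odd-degree vertices: 1, 3, 4, 5, 6, 9, 11, 12.

8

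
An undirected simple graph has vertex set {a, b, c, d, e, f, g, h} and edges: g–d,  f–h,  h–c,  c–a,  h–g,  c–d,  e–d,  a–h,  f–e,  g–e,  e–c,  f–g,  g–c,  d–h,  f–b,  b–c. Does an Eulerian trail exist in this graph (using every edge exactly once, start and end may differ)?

Degrees: a:2, b:2, c:6, d:4, e:4, f:4, g:5, h:5
Odd-degree vertices: g, h (2 total).
With 2 odd-degree vertices and all edges in one connected piece, an Eulerian trail exists (from g to h).

Yes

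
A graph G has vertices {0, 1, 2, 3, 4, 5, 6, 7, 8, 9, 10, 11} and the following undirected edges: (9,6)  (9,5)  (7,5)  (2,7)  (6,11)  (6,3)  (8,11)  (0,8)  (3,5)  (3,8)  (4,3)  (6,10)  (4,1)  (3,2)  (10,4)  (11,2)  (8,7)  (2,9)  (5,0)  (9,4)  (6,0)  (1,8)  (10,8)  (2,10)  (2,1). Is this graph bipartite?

Color {2, 4, 5, 6, 8} black and {0, 1, 3, 7, 9, 10, 11} white. No edge joins two same-colored vertices, so the graph is bipartite.

Yes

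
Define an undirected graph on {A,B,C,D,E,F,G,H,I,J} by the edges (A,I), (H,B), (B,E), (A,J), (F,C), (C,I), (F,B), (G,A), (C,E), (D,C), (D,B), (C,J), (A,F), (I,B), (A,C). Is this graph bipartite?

The cycle C-A-J-C has length 3, which is odd, so the graph is not bipartite.

No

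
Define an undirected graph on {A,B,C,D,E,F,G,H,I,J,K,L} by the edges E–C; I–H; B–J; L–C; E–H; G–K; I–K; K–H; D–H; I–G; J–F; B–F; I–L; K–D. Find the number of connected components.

3

Component: {A}
Component: {B, F, J}
Component: {C, D, E, G, H, I, K, L}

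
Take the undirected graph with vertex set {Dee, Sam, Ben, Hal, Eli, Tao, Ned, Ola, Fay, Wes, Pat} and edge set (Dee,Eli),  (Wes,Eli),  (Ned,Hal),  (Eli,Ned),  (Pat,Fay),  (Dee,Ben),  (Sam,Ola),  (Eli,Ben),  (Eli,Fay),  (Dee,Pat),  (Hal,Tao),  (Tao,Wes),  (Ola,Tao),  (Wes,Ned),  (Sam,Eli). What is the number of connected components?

Component: {Dee, Sam, Ben, Hal, Eli, Tao, Ned, Ola, Fay, Wes, Pat}

1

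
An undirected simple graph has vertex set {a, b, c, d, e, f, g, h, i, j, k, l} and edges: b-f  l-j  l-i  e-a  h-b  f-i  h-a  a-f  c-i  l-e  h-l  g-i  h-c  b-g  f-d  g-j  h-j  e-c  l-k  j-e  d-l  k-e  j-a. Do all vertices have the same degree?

No

Degrees: a:4, b:3, c:3, d:2, e:5, f:4, g:3, h:5, i:4, j:5, k:2, l:6
Degrees are not all equal (e.g. deg(d)=2 but deg(l)=6); not regular.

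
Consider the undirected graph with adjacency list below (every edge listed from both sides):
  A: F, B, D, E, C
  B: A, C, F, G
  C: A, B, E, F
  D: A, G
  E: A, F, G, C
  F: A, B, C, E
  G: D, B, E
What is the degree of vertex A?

Neighbors of A: B, C, D, E, F.

5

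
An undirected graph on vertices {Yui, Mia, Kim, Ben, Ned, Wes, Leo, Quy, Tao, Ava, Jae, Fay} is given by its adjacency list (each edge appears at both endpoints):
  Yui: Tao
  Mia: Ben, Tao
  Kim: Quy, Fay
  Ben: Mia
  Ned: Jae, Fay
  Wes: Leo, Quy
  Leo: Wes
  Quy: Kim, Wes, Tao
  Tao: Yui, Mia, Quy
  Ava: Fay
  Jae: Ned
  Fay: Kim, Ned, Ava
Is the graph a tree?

|V| = 12, |E| = 11.
Connected and |E| = |V| - 1, which characterizes a tree.

Yes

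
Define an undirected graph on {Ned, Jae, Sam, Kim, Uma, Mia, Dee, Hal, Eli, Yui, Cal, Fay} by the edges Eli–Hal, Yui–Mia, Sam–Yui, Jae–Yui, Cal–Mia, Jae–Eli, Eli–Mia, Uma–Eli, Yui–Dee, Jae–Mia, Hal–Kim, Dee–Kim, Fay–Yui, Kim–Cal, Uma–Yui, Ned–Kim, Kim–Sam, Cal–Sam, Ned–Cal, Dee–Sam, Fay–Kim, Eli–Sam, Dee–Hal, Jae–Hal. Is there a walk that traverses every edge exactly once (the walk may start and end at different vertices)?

Degrees: Ned:2, Jae:4, Sam:5, Kim:6, Uma:2, Mia:4, Dee:4, Hal:4, Eli:5, Yui:6, Cal:4, Fay:2
Odd-degree vertices: Sam, Eli (2 total).
The non-isolated vertices are connected and exactly 2 have odd degree, so an Eulerian trail exists (from Sam to Eli).

Yes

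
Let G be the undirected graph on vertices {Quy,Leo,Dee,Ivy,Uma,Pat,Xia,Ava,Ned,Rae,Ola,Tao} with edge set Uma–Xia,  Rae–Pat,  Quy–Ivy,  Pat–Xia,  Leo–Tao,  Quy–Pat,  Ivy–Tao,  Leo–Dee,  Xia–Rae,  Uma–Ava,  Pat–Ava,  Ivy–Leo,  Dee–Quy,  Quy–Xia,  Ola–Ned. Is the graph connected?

Component: {Ned, Ola}
Component: {Quy, Leo, Dee, Ivy, Uma, Pat, Xia, Ava, Rae, Tao}
No edge joins these 2 groups, so the graph is disconnected.

No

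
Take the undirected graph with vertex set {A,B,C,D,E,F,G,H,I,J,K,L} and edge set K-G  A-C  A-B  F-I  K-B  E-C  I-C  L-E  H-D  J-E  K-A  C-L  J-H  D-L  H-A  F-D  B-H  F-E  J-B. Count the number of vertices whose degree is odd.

Degrees: A:4, B:4, C:4, D:3, E:4, F:3, G:1, H:4, I:2, J:3, K:3, L:3
Odd-degree vertices: D, F, G, J, K, L.

6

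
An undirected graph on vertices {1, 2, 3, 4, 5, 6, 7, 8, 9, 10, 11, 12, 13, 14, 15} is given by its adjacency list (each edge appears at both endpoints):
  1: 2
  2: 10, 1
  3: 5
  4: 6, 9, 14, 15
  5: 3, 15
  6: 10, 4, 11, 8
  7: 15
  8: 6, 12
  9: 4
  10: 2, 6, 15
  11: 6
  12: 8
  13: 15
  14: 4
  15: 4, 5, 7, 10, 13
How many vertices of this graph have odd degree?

10

Degrees: 1:1, 2:2, 3:1, 4:4, 5:2, 6:4, 7:1, 8:2, 9:1, 10:3, 11:1, 12:1, 13:1, 14:1, 15:5
Odd-degree vertices: 1, 3, 7, 9, 10, 11, 12, 13, 14, 15.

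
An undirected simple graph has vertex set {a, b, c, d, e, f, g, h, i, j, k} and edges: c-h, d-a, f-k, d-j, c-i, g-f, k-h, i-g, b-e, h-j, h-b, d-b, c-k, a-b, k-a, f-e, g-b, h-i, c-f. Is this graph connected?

Yes

Starting from a and exploring outward reaches every vertex (a, b, k, d, g, e, h, f, c, j, i); the graph is connected.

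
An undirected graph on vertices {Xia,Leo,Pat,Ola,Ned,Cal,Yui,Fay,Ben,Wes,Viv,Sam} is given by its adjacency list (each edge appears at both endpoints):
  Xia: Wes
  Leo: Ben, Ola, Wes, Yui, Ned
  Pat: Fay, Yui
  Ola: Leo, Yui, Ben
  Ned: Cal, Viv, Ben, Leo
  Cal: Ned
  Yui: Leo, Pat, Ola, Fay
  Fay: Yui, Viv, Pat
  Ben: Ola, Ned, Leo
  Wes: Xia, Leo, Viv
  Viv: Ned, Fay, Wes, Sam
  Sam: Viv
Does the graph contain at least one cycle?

Yes

The graph has 12 vertices, 17 edges, and 1 connected component.
Since 17 > 12 - 1, a cycle must exist; for instance Leo-Ned-Ben-Leo.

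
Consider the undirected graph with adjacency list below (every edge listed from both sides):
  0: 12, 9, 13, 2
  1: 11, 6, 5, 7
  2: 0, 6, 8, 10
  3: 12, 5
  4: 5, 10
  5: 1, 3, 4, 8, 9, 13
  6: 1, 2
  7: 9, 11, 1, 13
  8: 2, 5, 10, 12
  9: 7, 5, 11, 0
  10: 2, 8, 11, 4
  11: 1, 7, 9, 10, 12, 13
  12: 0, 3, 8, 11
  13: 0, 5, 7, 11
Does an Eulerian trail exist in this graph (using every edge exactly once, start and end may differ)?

Degrees: 0:4, 1:4, 2:4, 3:2, 4:2, 5:6, 6:2, 7:4, 8:4, 9:4, 10:4, 11:6, 12:4, 13:4
Odd-degree vertices: none (0 total).
The non-isolated vertices are connected and exactly 0 have odd degree, so an Eulerian trail exists.

Yes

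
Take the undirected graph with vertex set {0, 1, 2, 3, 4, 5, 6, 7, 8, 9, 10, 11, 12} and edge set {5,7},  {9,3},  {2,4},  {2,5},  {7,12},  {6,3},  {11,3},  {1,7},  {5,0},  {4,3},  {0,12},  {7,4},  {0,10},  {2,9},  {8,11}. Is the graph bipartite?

Partition the vertices as {1, 4, 5, 6, 9, 10, 11, 12} vs {0, 2, 3, 7, 8}. Each listed edge has one endpoint in each part, so the graph is bipartite.

Yes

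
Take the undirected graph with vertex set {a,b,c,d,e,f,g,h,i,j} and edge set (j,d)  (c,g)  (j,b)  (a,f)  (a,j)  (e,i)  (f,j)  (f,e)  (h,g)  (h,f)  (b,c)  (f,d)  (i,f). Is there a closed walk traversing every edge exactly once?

Yes

Degrees: a:2, b:2, c:2, d:2, e:2, f:6, g:2, h:2, i:2, j:4
Every vertex has even degree and the edges form a single connected piece, so an Eulerian circuit exists.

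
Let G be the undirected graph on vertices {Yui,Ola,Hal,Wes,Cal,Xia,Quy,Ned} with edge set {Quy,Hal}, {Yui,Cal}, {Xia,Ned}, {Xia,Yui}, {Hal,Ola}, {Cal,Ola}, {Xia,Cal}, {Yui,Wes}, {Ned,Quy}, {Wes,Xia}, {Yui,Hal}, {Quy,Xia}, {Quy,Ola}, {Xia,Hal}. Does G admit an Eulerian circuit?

No

Degrees: Yui:4, Ola:3, Hal:4, Wes:2, Cal:3, Xia:6, Quy:4, Ned:2
Vertices with odd degree: Ola, Cal. An Eulerian circuit requires all degrees even.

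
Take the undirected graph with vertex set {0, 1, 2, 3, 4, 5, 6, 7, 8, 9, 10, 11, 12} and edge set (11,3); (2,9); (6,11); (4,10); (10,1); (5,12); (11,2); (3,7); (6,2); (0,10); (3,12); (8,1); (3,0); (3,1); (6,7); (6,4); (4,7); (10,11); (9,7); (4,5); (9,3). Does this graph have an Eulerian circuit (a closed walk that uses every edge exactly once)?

Degrees: 0:2, 1:3, 2:3, 3:6, 4:4, 5:2, 6:4, 7:4, 8:1, 9:3, 10:4, 11:4, 12:2
Vertices with odd degree: 1, 2, 8, 9. An Eulerian circuit requires all degrees even.

No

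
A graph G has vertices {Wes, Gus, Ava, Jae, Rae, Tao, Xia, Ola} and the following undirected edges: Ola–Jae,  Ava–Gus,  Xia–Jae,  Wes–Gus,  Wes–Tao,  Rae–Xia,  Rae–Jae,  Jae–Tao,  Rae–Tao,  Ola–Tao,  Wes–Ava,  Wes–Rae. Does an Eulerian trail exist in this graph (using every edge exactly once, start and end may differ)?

Degrees: Wes:4, Gus:2, Ava:2, Jae:4, Rae:4, Tao:4, Xia:2, Ola:2
Odd-degree vertices: none (0 total).
With 0 odd-degree vertices and all edges in one connected piece, an Eulerian trail exists.

Yes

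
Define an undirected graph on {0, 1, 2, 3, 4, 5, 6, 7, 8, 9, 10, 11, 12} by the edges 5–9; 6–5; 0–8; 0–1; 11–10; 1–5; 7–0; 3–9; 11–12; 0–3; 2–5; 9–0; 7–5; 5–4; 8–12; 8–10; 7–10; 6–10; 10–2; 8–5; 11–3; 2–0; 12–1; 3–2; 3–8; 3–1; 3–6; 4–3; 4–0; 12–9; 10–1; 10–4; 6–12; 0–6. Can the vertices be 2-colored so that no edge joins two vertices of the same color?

No

3-0-1-3 is an odd cycle (length 3), and a bipartite graph can contain only even cycles.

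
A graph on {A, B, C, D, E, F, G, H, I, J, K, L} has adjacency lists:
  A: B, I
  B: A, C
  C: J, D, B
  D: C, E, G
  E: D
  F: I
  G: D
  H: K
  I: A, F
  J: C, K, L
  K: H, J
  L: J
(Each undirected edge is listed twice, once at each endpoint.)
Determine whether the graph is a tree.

Yes

|V| = 12, |E| = 11.
Connected and |E| = |V| - 1, which characterizes a tree.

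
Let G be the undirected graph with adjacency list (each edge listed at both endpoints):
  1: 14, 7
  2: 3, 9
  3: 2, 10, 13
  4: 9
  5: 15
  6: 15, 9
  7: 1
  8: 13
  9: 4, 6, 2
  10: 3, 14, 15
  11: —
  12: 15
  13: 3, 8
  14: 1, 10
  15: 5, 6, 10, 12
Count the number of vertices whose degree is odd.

8

Degrees: 1:2, 2:2, 3:3, 4:1, 5:1, 6:2, 7:1, 8:1, 9:3, 10:3, 11:0, 12:1, 13:2, 14:2, 15:4
Odd-degree vertices: 3, 4, 5, 7, 8, 9, 10, 12.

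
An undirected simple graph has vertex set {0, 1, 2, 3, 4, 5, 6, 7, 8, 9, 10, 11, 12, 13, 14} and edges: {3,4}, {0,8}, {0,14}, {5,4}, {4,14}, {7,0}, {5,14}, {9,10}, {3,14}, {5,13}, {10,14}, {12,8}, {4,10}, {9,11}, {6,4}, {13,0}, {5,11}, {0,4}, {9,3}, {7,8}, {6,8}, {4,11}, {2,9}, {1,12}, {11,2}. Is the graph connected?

Starting from 0 and exploring outward reaches every vertex (0, 4, 8, 7, 13, 14, 3, 5, 6, 10, 11, 12, 9, 2, 1); the graph is connected.

Yes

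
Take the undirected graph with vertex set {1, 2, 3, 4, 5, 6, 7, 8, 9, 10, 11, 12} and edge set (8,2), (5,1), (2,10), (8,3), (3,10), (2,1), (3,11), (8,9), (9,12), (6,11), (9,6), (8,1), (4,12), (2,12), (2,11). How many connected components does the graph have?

Component: {7}
Component: {1, 2, 3, 4, 5, 6, 8, 9, 10, 11, 12}

2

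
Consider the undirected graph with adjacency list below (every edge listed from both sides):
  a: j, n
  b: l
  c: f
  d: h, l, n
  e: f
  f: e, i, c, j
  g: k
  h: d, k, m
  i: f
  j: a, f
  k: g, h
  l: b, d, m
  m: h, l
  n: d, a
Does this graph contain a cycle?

The graph has 14 vertices, 14 edges, and 1 connected component.
Since 14 > 14 - 1, a cycle must exist; for instance d-h-m-l-d.

Yes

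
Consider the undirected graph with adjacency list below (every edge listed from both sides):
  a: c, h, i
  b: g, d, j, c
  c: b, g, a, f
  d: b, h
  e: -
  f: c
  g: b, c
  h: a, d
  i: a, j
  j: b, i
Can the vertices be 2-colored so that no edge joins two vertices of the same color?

b-g-c-b is an odd cycle (length 3), and a bipartite graph can contain only even cycles.

No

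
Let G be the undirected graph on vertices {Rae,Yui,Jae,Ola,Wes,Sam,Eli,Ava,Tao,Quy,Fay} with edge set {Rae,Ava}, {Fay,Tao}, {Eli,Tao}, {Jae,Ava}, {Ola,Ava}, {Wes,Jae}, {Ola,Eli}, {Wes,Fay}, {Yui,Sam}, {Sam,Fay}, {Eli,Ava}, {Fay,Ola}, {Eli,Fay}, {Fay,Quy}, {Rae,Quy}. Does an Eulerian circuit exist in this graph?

Degrees: Rae:2, Yui:1, Jae:2, Ola:3, Wes:2, Sam:2, Eli:4, Ava:4, Tao:2, Quy:2, Fay:6
Yui, Ola have odd degree; an Eulerian circuit needs every degree to be even, so none exists.

No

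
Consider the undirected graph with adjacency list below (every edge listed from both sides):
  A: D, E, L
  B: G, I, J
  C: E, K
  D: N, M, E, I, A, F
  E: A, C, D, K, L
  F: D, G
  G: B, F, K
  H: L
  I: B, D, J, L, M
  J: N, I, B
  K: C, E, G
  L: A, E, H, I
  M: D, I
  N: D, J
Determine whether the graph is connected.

Yes

Starting from A and exploring outward reaches every vertex (A, L, E, D, H, I, C, K, M, F, N, B, J, G); the graph is connected.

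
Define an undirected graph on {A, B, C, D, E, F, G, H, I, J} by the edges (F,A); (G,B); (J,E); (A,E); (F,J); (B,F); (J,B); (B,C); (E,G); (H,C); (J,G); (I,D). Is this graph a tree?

No

|V| = 10, |E| = 12.
It splits into 2 components, so it cannot be a tree.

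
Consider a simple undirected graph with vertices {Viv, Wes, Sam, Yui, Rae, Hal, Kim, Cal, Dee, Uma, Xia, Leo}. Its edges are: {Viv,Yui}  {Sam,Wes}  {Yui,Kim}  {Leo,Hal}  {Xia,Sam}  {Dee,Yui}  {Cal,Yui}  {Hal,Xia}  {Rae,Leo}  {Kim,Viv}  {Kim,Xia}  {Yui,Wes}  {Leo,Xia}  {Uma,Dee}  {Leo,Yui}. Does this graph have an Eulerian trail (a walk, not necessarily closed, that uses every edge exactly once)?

Degrees: Viv:2, Wes:2, Sam:2, Yui:6, Rae:1, Hal:2, Kim:3, Cal:1, Dee:2, Uma:1, Xia:4, Leo:4
Odd-degree vertices: Rae, Kim, Cal, Uma (4 total).
With 4 odd-degree vertices (more than two), no single trail can use every edge.

No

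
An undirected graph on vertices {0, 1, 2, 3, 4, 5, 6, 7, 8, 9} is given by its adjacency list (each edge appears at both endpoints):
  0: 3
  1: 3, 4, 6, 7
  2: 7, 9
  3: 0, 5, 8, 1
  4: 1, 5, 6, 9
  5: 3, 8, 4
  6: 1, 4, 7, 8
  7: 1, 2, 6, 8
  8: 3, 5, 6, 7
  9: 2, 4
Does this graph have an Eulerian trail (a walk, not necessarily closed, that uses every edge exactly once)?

Degrees: 0:1, 1:4, 2:2, 3:4, 4:4, 5:3, 6:4, 7:4, 8:4, 9:2
Odd-degree vertices: 0, 5 (2 total).
With 2 odd-degree vertices and all edges in one connected piece, an Eulerian trail exists (from 0 to 5).

Yes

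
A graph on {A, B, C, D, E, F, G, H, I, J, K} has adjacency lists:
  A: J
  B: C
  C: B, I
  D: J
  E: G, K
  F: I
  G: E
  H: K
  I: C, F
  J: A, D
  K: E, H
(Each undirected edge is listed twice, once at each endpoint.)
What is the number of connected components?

3

Component: {A, D, J}
Component: {B, C, F, I}
Component: {E, G, H, K}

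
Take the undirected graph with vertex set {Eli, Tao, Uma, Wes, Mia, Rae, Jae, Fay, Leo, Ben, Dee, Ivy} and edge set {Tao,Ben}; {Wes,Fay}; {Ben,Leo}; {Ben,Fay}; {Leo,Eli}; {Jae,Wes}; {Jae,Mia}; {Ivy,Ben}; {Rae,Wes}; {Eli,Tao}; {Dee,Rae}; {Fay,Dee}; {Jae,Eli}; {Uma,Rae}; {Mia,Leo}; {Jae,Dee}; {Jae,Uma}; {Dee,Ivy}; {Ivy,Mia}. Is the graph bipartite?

Yes

Partition the vertices as {Tao, Rae, Jae, Fay, Leo, Ivy} vs {Eli, Uma, Wes, Mia, Ben, Dee}. Each listed edge has one endpoint in each part, so the graph is bipartite.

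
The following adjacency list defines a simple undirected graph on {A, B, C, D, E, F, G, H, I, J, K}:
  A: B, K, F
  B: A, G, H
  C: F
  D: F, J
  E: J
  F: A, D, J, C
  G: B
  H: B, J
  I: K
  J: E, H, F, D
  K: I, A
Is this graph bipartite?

D-J-F-D is an odd cycle (length 3), and a bipartite graph can contain only even cycles.

No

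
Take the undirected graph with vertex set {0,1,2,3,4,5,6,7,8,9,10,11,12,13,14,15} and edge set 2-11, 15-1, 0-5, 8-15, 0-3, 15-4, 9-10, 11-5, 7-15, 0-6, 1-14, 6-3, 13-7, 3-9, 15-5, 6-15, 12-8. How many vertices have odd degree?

Degrees: 0:3, 1:2, 2:1, 3:3, 4:1, 5:3, 6:3, 7:2, 8:2, 9:2, 10:1, 11:2, 12:1, 13:1, 14:1, 15:6
Odd-degree vertices: 0, 2, 3, 4, 5, 6, 10, 12, 13, 14.

10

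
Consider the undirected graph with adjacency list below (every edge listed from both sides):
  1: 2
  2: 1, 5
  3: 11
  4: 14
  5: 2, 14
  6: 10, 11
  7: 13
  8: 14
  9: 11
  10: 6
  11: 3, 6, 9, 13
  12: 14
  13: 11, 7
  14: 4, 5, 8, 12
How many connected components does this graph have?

2

Component: {1, 2, 4, 5, 8, 12, 14}
Component: {3, 6, 7, 9, 10, 11, 13}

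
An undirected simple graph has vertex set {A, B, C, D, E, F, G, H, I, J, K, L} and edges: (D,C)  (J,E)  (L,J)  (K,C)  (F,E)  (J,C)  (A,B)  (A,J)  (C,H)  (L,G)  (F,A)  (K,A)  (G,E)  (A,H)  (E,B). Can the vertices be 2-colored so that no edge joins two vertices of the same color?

Color {B, D, F, G, H, I, J, K} black and {A, C, E, L} white. No edge joins two same-colored vertices, so the graph is bipartite.

Yes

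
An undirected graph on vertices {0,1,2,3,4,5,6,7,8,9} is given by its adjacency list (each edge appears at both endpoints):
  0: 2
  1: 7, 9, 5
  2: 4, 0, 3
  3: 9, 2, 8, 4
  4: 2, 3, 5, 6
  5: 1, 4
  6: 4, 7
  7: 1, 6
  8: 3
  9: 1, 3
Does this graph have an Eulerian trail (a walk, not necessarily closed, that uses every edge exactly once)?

Degrees: 0:1, 1:3, 2:3, 3:4, 4:4, 5:2, 6:2, 7:2, 8:1, 9:2
Odd-degree vertices: 0, 1, 2, 8 (4 total).
With 4 odd-degree vertices (more than two), no single trail can use every edge.

No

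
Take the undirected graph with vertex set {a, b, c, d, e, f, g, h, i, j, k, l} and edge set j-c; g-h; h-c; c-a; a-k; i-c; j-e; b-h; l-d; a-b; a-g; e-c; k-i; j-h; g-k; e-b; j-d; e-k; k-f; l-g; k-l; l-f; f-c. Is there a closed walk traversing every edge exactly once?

Degrees: a:4, b:3, c:6, d:2, e:4, f:3, g:4, h:4, i:2, j:4, k:6, l:4
b, f have odd degree; an Eulerian circuit needs every degree to be even, so none exists.

No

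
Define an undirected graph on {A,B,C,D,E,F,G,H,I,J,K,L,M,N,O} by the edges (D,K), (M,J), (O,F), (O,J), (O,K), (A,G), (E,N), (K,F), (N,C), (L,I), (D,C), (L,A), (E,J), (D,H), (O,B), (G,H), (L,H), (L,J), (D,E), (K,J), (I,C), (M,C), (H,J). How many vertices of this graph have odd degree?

Degrees: A:2, B:1, C:4, D:4, E:3, F:2, G:2, H:4, I:2, J:6, K:4, L:4, M:2, N:2, O:4
Odd-degree vertices: B, E.

2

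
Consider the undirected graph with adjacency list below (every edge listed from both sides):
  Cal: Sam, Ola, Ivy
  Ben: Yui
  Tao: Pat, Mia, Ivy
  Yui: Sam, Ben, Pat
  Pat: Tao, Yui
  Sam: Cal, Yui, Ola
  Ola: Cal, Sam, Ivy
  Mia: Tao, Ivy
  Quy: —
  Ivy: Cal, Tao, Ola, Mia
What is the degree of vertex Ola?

3

Neighbors of Ola: Cal, Sam, Ivy.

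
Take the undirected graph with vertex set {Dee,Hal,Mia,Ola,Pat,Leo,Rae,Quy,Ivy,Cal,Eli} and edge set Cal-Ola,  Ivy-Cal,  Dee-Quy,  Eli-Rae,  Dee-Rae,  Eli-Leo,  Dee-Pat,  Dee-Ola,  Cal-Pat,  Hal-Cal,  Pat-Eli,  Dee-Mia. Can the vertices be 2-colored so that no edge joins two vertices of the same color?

Partition the vertices as {Hal, Mia, Ola, Pat, Leo, Rae, Quy, Ivy} vs {Dee, Cal, Eli}. Each listed edge has one endpoint in each part, so the graph is bipartite.

Yes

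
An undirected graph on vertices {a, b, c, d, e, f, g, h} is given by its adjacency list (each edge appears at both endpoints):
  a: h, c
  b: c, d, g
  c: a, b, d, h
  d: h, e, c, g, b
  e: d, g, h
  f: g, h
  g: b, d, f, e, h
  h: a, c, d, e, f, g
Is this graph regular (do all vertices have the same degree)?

No

Degrees: a:2, b:3, c:4, d:5, e:3, f:2, g:5, h:6
Vertex a has degree 2 while h has degree 6, so the graph is not regular.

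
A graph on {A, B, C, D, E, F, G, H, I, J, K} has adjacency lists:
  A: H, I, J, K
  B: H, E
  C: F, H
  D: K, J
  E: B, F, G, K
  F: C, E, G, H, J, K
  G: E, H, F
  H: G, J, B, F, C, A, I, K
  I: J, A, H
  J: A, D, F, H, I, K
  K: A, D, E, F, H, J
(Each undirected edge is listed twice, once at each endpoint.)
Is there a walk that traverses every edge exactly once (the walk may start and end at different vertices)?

Yes

Degrees: A:4, B:2, C:2, D:2, E:4, F:6, G:3, H:8, I:3, J:6, K:6
Odd-degree vertices: G, I (2 total).
With 2 odd-degree vertices and all edges in one connected piece, an Eulerian trail exists (from G to I).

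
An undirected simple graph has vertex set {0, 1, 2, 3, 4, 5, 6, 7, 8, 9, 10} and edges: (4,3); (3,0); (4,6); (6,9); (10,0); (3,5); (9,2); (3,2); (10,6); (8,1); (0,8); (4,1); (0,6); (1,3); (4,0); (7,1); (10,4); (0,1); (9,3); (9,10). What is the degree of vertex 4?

Neighbors of 4: 0, 1, 3, 6, 10.

5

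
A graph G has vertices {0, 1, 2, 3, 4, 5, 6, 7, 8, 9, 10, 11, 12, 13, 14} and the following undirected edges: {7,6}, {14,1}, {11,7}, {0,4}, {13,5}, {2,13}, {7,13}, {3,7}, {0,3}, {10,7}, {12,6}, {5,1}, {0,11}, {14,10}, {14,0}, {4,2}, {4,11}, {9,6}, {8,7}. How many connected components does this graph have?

Component: {0, 1, 2, 3, 4, 5, 6, 7, 8, 9, 10, 11, 12, 13, 14}

1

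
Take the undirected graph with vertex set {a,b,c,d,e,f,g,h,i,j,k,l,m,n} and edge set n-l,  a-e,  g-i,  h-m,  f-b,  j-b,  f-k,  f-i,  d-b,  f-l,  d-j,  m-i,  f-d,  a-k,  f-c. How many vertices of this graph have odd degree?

8

Degrees: a:2, b:3, c:1, d:3, e:1, f:6, g:1, h:1, i:3, j:2, k:2, l:2, m:2, n:1
Odd-degree vertices: b, c, d, e, g, h, i, n.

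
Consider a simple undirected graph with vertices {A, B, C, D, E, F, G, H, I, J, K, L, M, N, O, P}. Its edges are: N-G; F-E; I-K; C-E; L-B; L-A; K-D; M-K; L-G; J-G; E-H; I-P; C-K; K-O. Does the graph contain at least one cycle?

|V| = 16, |E| = 14, number of components = 2.
Since 14 = 16 - 2, the graph is a forest and contains no cycle.

No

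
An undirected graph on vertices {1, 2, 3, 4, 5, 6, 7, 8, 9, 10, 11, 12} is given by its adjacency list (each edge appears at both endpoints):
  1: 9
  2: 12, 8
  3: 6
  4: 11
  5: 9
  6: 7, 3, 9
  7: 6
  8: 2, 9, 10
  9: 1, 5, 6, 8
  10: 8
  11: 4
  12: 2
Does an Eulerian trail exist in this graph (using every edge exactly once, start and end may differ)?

No

Degrees: 1:1, 2:2, 3:1, 4:1, 5:1, 6:3, 7:1, 8:3, 9:4, 10:1, 11:1, 12:1
Odd-degree vertices: 1, 3, 4, 5, 6, 7, 8, 10, 11, 12 (10 total).
With 10 odd-degree vertices (more than two), no single trail can use every edge.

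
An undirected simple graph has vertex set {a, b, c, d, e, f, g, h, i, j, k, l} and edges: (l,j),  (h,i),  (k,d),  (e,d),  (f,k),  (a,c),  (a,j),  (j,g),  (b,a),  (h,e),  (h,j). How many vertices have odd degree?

8

Degrees: a:3, b:1, c:1, d:2, e:2, f:1, g:1, h:3, i:1, j:4, k:2, l:1
Odd-degree vertices: a, b, c, f, g, h, i, l.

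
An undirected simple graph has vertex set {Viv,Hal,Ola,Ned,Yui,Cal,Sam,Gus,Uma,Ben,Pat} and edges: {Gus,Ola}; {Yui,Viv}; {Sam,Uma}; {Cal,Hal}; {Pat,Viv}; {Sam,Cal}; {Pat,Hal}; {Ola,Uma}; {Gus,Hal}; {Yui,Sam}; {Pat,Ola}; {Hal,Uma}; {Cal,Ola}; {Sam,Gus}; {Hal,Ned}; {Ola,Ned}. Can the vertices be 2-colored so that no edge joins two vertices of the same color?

Yes

Partition the vertices as {Ned, Yui, Cal, Gus, Uma, Ben, Pat} vs {Viv, Hal, Ola, Sam}. Each listed edge has one endpoint in each part, so the graph is bipartite.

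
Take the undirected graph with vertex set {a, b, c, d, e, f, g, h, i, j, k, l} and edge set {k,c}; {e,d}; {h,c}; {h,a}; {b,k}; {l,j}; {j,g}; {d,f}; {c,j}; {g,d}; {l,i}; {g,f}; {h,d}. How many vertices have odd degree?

8

Degrees: a:1, b:1, c:3, d:4, e:1, f:2, g:3, h:3, i:1, j:3, k:2, l:2
Odd-degree vertices: a, b, c, e, g, h, i, j.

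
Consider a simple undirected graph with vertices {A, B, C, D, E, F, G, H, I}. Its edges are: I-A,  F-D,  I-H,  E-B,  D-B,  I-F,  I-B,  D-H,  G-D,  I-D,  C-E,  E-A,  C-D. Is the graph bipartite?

H-D-I-H is an odd cycle (length 3), and a bipartite graph can contain only even cycles.

No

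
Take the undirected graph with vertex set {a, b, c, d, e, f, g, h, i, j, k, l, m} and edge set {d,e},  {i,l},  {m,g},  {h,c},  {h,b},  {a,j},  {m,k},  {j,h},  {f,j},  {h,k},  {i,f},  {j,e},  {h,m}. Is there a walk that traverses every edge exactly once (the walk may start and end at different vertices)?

Degrees: a:1, b:1, c:1, d:1, e:2, f:2, g:1, h:5, i:2, j:4, k:2, l:1, m:3
Odd-degree vertices: a, b, c, d, g, h, l, m (8 total).
An Eulerian trail requires 0 or 2 odd-degree vertices; here there are 8.

No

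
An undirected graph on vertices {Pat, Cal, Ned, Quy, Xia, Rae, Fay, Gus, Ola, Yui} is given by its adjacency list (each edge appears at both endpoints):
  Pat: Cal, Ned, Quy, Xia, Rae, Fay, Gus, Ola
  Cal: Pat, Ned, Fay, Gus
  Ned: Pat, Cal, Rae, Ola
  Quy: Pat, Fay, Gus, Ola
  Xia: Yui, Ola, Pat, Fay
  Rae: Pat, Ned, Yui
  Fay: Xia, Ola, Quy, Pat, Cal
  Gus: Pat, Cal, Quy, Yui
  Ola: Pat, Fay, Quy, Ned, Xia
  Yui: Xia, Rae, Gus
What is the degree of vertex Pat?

8

Neighbors of Pat: Cal, Ned, Quy, Xia, Rae, Fay, Gus, Ola.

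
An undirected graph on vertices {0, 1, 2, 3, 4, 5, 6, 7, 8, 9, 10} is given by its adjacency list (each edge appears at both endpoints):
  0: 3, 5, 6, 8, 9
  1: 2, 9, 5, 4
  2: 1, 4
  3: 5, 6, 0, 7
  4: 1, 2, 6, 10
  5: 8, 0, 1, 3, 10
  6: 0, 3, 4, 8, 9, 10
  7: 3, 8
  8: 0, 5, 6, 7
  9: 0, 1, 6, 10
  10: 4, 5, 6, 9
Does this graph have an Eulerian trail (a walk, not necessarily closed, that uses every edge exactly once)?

Degrees: 0:5, 1:4, 2:2, 3:4, 4:4, 5:5, 6:6, 7:2, 8:4, 9:4, 10:4
Odd-degree vertices: 0, 5 (2 total).
The non-isolated vertices are connected and exactly 2 have odd degree, so an Eulerian trail exists (from 0 to 5).

Yes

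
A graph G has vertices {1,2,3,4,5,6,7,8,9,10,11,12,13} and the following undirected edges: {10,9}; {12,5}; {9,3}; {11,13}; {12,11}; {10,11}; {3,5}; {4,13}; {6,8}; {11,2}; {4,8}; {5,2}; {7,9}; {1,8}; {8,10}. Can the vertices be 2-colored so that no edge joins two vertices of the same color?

11-10-8-4-13-11 is an odd cycle (length 5), and a bipartite graph can contain only even cycles.

No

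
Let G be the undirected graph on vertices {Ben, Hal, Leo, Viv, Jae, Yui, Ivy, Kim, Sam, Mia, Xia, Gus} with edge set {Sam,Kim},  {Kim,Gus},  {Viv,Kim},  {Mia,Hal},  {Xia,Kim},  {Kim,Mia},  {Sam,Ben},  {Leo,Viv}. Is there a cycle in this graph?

No

The graph has 12 vertices, 8 edges, and 4 connected components.
A forest on 12 vertices with 4 components has exactly 8 edges, which matches — so no cycle.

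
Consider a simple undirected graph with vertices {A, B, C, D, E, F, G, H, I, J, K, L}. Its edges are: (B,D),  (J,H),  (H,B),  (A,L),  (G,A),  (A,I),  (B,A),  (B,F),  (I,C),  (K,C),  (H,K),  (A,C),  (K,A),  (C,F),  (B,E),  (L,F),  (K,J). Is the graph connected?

A breadth-first search from A visits A, B, L, G, I, C, K, F, H, E, D, J — all 12 vertices — so the graph is connected.

Yes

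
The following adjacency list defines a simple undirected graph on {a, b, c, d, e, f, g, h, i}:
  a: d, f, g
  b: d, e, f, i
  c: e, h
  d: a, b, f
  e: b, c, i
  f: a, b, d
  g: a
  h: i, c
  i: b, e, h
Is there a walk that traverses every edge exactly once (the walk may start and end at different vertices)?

Degrees: a:3, b:4, c:2, d:3, e:3, f:3, g:1, h:2, i:3
Odd-degree vertices: a, d, e, f, g, i (6 total).
With 6 odd-degree vertices (more than two), no single trail can use every edge.

No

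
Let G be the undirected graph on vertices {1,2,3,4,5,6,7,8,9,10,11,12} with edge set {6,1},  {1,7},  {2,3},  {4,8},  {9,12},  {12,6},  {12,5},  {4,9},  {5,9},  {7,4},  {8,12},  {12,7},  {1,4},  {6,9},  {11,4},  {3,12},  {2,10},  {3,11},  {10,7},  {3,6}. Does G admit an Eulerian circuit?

Degrees: 1:3, 2:2, 3:4, 4:5, 5:2, 6:4, 7:4, 8:2, 9:4, 10:2, 11:2, 12:6
Vertices with odd degree: 1, 4. An Eulerian circuit requires all degrees even.

No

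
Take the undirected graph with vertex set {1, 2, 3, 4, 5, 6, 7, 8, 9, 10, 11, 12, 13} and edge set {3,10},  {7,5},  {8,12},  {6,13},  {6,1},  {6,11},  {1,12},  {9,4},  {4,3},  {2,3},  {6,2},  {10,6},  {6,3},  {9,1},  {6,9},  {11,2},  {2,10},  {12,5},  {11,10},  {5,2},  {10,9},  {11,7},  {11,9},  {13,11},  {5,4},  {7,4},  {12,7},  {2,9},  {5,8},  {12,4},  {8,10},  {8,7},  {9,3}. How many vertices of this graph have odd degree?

8

Degrees: 1:3, 2:6, 3:5, 4:5, 5:5, 6:7, 7:5, 8:4, 9:7, 10:6, 11:6, 12:5, 13:2
Odd-degree vertices: 1, 3, 4, 5, 6, 7, 9, 12.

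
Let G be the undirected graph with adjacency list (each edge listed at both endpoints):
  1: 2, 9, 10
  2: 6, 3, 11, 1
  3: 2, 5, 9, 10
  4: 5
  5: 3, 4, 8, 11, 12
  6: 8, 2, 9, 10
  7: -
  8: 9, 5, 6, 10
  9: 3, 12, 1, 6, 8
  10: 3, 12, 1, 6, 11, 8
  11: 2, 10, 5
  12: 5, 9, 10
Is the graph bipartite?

The cycle 6-8-9-6 has length 3, which is odd, so the graph is not bipartite.

No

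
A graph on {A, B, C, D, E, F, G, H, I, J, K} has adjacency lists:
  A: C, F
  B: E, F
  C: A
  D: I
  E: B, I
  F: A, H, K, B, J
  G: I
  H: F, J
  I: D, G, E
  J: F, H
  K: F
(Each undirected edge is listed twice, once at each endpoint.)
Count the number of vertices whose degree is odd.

Degrees: A:2, B:2, C:1, D:1, E:2, F:5, G:1, H:2, I:3, J:2, K:1
Odd-degree vertices: C, D, F, G, I, K.

6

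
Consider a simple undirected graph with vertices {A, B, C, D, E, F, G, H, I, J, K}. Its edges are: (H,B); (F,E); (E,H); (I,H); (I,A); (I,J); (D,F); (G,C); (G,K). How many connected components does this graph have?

2

Component: {C, G, K}
Component: {A, B, D, E, F, H, I, J}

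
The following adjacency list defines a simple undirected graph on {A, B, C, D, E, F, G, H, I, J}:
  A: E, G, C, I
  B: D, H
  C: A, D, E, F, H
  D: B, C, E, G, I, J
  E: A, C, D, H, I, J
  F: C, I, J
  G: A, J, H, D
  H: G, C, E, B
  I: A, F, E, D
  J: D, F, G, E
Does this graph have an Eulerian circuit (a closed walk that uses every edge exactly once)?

Degrees: A:4, B:2, C:5, D:6, E:6, F:3, G:4, H:4, I:4, J:4
Vertices with odd degree: C, F. An Eulerian circuit requires all degrees even.

No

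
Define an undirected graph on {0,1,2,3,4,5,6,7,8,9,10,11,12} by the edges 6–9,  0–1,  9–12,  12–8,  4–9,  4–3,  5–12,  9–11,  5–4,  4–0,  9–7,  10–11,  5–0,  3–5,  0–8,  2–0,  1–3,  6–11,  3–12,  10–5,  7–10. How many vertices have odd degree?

Degrees: 0:5, 1:2, 2:1, 3:4, 4:4, 5:5, 6:2, 7:2, 8:2, 9:5, 10:3, 11:3, 12:4
Odd-degree vertices: 0, 2, 5, 9, 10, 11.

6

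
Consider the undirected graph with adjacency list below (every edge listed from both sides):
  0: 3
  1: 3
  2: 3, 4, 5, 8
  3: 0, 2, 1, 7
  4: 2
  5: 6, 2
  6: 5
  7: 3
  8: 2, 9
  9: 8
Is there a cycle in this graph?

|V| = 10, |E| = 9, number of components = 1.
Since 9 = 10 - 1, the graph is a forest and contains no cycle.

No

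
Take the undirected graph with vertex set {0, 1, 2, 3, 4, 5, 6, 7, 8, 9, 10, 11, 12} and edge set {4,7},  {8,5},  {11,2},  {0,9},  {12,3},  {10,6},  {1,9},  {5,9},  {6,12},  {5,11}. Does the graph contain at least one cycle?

|V| = 13, |E| = 10, number of components = 3.
A forest on 13 vertices with 3 components has exactly 10 edges, which matches — so no cycle.

No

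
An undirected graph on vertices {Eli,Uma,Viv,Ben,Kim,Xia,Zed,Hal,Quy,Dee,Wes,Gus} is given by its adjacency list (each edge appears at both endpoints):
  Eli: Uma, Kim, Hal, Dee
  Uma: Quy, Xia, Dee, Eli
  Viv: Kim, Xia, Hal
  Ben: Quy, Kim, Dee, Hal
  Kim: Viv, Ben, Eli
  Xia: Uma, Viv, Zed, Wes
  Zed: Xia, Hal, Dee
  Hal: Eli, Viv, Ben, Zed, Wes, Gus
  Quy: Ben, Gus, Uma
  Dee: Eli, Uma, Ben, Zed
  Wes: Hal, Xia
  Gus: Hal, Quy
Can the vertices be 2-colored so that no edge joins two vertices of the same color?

The cycle Uma-Eli-Dee-Uma has length 3, which is odd, so the graph is not bipartite.

No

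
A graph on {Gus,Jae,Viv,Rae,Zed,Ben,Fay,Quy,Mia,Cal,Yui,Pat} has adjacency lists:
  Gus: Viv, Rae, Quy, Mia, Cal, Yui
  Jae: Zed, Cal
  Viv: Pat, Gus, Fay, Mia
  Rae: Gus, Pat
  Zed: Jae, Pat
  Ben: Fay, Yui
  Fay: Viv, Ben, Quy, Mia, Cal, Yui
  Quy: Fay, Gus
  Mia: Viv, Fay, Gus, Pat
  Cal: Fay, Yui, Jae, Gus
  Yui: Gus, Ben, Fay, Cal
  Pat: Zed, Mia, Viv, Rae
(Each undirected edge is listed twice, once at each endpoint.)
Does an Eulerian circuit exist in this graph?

Yes

Degrees: Gus:6, Jae:2, Viv:4, Rae:2, Zed:2, Ben:2, Fay:6, Quy:2, Mia:4, Cal:4, Yui:4, Pat:4
Every vertex has even degree and the edges form a single connected piece, so an Eulerian circuit exists.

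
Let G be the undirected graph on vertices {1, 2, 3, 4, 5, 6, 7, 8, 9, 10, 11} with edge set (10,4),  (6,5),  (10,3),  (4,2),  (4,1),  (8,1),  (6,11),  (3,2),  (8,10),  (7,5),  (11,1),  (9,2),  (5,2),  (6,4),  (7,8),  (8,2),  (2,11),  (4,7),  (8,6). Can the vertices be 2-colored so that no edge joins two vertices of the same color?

A valid 2-coloring puts {3, 4, 5, 8, 9, 11} on one side and {1, 2, 6, 7, 10} on the other; every edge crosses between the two sides.

Yes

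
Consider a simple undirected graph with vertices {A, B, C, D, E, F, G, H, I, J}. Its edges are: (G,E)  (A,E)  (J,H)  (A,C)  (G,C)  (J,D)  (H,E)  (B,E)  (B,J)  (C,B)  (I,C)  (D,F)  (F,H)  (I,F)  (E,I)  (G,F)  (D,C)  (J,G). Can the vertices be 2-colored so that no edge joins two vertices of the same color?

Color {C, E, F, J} black and {A, B, D, G, H, I} white. No edge joins two same-colored vertices, so the graph is bipartite.

Yes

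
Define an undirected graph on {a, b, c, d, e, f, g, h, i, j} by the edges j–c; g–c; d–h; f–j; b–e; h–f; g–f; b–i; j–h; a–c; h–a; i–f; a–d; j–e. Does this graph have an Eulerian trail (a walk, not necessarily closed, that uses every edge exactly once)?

Yes

Degrees: a:3, b:2, c:3, d:2, e:2, f:4, g:2, h:4, i:2, j:4
Odd-degree vertices: a, c (2 total).
The non-isolated vertices are connected and exactly 2 have odd degree, so an Eulerian trail exists (from a to c).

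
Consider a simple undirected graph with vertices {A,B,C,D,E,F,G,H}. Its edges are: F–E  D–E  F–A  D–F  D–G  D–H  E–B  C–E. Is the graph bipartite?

No

The cycle F-E-D-F has length 3, which is odd, so the graph is not bipartite.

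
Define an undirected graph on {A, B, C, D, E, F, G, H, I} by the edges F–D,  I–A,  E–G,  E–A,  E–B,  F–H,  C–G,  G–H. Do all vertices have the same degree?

No

Degrees: A:2, B:1, C:1, D:1, E:3, F:2, G:3, H:2, I:1
Vertex B has degree 1 while E has degree 3, so the graph is not regular.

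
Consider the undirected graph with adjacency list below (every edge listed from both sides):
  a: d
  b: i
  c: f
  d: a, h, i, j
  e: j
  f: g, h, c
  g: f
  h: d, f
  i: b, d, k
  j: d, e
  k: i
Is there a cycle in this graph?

|V| = 11, |E| = 10, number of components = 1.
Since 10 = 11 - 1, the graph is a forest and contains no cycle.

No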